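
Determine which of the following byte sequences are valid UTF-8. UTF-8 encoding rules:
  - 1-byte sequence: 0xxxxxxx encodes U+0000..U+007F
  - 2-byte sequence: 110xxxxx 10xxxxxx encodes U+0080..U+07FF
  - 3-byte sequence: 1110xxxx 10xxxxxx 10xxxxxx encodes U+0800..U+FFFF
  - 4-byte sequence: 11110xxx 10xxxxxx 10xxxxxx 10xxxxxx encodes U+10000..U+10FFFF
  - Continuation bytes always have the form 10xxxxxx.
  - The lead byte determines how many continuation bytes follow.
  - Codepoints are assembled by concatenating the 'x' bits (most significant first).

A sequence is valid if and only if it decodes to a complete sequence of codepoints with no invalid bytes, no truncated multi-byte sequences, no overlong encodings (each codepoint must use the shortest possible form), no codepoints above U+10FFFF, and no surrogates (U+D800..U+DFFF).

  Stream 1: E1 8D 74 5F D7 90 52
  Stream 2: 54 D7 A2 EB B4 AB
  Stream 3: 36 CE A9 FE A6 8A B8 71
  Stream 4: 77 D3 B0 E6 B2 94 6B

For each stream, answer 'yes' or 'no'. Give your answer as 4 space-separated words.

Stream 1: error at byte offset 2. INVALID
Stream 2: decodes cleanly. VALID
Stream 3: error at byte offset 3. INVALID
Stream 4: decodes cleanly. VALID

Answer: no yes no yes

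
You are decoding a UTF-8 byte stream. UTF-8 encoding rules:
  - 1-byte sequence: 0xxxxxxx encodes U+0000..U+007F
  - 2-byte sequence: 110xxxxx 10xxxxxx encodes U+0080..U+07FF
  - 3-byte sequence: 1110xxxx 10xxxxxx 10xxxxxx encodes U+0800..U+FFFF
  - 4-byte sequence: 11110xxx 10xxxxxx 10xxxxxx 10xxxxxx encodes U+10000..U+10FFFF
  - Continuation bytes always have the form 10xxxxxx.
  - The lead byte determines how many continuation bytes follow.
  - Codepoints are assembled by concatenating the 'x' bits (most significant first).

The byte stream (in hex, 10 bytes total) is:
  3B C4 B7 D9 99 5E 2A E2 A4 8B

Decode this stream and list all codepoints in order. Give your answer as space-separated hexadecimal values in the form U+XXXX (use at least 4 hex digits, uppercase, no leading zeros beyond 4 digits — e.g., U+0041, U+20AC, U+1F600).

Answer: U+003B U+0137 U+0659 U+005E U+002A U+290B

Derivation:
Byte[0]=3B: 1-byte ASCII. cp=U+003B
Byte[1]=C4: 2-byte lead, need 1 cont bytes. acc=0x4
Byte[2]=B7: continuation. acc=(acc<<6)|0x37=0x137
Completed: cp=U+0137 (starts at byte 1)
Byte[3]=D9: 2-byte lead, need 1 cont bytes. acc=0x19
Byte[4]=99: continuation. acc=(acc<<6)|0x19=0x659
Completed: cp=U+0659 (starts at byte 3)
Byte[5]=5E: 1-byte ASCII. cp=U+005E
Byte[6]=2A: 1-byte ASCII. cp=U+002A
Byte[7]=E2: 3-byte lead, need 2 cont bytes. acc=0x2
Byte[8]=A4: continuation. acc=(acc<<6)|0x24=0xA4
Byte[9]=8B: continuation. acc=(acc<<6)|0x0B=0x290B
Completed: cp=U+290B (starts at byte 7)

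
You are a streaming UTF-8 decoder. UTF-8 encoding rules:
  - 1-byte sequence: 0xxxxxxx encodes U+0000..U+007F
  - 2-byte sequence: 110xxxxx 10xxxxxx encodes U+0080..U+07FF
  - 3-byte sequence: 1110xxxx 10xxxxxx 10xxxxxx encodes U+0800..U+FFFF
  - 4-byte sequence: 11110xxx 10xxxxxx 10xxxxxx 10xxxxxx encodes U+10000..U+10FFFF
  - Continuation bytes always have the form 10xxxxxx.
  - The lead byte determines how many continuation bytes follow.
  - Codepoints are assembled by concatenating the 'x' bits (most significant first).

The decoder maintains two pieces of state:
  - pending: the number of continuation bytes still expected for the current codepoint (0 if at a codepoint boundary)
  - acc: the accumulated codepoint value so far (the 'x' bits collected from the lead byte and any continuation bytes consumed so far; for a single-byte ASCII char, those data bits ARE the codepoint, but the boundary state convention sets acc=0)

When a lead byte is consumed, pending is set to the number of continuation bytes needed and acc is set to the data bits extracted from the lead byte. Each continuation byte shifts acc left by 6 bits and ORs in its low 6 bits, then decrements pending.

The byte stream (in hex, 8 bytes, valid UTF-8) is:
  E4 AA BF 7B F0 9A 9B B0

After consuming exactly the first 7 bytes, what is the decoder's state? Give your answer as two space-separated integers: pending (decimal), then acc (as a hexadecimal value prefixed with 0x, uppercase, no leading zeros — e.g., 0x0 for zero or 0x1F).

Byte[0]=E4: 3-byte lead. pending=2, acc=0x4
Byte[1]=AA: continuation. acc=(acc<<6)|0x2A=0x12A, pending=1
Byte[2]=BF: continuation. acc=(acc<<6)|0x3F=0x4ABF, pending=0
Byte[3]=7B: 1-byte. pending=0, acc=0x0
Byte[4]=F0: 4-byte lead. pending=3, acc=0x0
Byte[5]=9A: continuation. acc=(acc<<6)|0x1A=0x1A, pending=2
Byte[6]=9B: continuation. acc=(acc<<6)|0x1B=0x69B, pending=1

Answer: 1 0x69B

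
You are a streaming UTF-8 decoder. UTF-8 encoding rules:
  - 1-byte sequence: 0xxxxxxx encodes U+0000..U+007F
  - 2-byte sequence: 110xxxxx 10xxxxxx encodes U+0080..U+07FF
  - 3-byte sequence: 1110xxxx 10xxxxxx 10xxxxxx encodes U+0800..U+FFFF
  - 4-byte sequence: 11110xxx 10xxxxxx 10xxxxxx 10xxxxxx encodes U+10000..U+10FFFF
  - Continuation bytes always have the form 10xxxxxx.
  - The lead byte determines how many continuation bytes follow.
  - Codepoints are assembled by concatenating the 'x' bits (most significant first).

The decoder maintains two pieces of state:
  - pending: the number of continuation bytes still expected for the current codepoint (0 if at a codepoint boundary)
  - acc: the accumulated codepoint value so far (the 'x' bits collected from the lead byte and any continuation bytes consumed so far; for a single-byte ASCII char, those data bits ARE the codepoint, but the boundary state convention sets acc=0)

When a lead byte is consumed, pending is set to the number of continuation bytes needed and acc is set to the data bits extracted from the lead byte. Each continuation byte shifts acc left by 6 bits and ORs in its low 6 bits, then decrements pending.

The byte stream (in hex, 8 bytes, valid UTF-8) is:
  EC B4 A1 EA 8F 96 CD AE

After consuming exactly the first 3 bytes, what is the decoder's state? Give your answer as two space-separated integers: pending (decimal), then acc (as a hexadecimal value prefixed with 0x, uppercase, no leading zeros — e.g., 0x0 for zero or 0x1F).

Answer: 0 0xCD21

Derivation:
Byte[0]=EC: 3-byte lead. pending=2, acc=0xC
Byte[1]=B4: continuation. acc=(acc<<6)|0x34=0x334, pending=1
Byte[2]=A1: continuation. acc=(acc<<6)|0x21=0xCD21, pending=0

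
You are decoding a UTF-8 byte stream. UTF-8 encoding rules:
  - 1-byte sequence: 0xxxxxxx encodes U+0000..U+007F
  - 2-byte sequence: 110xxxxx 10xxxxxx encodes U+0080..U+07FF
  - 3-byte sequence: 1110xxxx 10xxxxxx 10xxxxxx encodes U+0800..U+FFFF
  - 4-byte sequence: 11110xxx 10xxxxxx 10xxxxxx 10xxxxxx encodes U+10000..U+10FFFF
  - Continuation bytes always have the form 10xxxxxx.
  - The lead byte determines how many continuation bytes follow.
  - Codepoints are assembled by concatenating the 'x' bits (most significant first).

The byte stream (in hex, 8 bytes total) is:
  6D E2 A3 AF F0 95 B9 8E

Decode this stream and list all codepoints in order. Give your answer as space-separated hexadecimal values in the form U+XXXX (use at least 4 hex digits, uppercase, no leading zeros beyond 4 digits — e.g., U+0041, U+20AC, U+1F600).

Byte[0]=6D: 1-byte ASCII. cp=U+006D
Byte[1]=E2: 3-byte lead, need 2 cont bytes. acc=0x2
Byte[2]=A3: continuation. acc=(acc<<6)|0x23=0xA3
Byte[3]=AF: continuation. acc=(acc<<6)|0x2F=0x28EF
Completed: cp=U+28EF (starts at byte 1)
Byte[4]=F0: 4-byte lead, need 3 cont bytes. acc=0x0
Byte[5]=95: continuation. acc=(acc<<6)|0x15=0x15
Byte[6]=B9: continuation. acc=(acc<<6)|0x39=0x579
Byte[7]=8E: continuation. acc=(acc<<6)|0x0E=0x15E4E
Completed: cp=U+15E4E (starts at byte 4)

Answer: U+006D U+28EF U+15E4E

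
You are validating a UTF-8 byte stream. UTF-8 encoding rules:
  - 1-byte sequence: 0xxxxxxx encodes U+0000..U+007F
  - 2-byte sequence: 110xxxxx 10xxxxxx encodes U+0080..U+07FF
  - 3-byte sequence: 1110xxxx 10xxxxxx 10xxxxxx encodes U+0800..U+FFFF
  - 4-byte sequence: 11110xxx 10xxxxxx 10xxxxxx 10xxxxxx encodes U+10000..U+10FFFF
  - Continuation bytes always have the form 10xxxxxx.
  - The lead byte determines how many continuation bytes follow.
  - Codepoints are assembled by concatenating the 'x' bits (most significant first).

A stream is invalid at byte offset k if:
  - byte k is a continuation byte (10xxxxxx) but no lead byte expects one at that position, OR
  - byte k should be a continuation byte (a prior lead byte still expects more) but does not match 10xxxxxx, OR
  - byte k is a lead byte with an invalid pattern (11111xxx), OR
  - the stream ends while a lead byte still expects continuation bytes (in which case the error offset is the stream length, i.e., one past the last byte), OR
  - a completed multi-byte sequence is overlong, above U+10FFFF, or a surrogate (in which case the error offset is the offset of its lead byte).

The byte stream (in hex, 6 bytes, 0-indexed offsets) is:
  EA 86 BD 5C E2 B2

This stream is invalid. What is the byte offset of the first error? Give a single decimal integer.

Byte[0]=EA: 3-byte lead, need 2 cont bytes. acc=0xA
Byte[1]=86: continuation. acc=(acc<<6)|0x06=0x286
Byte[2]=BD: continuation. acc=(acc<<6)|0x3D=0xA1BD
Completed: cp=U+A1BD (starts at byte 0)
Byte[3]=5C: 1-byte ASCII. cp=U+005C
Byte[4]=E2: 3-byte lead, need 2 cont bytes. acc=0x2
Byte[5]=B2: continuation. acc=(acc<<6)|0x32=0xB2
Byte[6]: stream ended, expected continuation. INVALID

Answer: 6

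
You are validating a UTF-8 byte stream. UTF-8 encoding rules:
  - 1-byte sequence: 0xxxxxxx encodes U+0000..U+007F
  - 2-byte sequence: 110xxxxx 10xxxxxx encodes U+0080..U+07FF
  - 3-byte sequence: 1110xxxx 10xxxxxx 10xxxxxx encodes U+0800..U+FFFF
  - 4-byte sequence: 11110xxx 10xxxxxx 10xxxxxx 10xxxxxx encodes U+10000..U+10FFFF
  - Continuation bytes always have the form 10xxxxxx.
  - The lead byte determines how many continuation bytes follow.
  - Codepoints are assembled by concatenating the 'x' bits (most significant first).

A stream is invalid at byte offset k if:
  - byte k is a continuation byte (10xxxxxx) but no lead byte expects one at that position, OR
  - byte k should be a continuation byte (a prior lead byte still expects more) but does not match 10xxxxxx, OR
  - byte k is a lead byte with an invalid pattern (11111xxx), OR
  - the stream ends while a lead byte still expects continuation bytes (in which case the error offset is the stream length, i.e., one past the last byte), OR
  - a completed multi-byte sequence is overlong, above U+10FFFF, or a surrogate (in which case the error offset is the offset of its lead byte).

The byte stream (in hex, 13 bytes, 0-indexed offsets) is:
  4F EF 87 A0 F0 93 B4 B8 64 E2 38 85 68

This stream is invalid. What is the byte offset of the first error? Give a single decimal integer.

Byte[0]=4F: 1-byte ASCII. cp=U+004F
Byte[1]=EF: 3-byte lead, need 2 cont bytes. acc=0xF
Byte[2]=87: continuation. acc=(acc<<6)|0x07=0x3C7
Byte[3]=A0: continuation. acc=(acc<<6)|0x20=0xF1E0
Completed: cp=U+F1E0 (starts at byte 1)
Byte[4]=F0: 4-byte lead, need 3 cont bytes. acc=0x0
Byte[5]=93: continuation. acc=(acc<<6)|0x13=0x13
Byte[6]=B4: continuation. acc=(acc<<6)|0x34=0x4F4
Byte[7]=B8: continuation. acc=(acc<<6)|0x38=0x13D38
Completed: cp=U+13D38 (starts at byte 4)
Byte[8]=64: 1-byte ASCII. cp=U+0064
Byte[9]=E2: 3-byte lead, need 2 cont bytes. acc=0x2
Byte[10]=38: expected 10xxxxxx continuation. INVALID

Answer: 10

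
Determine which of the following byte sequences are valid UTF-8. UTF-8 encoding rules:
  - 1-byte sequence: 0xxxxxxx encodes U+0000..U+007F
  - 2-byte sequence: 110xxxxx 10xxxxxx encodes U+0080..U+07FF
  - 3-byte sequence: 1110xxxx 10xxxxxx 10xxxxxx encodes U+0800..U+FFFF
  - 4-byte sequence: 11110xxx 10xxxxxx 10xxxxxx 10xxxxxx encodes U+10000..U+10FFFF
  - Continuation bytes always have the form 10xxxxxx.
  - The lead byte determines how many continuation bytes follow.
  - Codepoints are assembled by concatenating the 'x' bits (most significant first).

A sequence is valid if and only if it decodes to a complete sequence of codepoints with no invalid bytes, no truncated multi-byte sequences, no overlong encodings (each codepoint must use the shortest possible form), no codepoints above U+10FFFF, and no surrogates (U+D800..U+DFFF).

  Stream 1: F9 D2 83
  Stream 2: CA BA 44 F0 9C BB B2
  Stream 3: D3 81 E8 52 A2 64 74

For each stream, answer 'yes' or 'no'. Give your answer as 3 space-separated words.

Stream 1: error at byte offset 0. INVALID
Stream 2: decodes cleanly. VALID
Stream 3: error at byte offset 3. INVALID

Answer: no yes no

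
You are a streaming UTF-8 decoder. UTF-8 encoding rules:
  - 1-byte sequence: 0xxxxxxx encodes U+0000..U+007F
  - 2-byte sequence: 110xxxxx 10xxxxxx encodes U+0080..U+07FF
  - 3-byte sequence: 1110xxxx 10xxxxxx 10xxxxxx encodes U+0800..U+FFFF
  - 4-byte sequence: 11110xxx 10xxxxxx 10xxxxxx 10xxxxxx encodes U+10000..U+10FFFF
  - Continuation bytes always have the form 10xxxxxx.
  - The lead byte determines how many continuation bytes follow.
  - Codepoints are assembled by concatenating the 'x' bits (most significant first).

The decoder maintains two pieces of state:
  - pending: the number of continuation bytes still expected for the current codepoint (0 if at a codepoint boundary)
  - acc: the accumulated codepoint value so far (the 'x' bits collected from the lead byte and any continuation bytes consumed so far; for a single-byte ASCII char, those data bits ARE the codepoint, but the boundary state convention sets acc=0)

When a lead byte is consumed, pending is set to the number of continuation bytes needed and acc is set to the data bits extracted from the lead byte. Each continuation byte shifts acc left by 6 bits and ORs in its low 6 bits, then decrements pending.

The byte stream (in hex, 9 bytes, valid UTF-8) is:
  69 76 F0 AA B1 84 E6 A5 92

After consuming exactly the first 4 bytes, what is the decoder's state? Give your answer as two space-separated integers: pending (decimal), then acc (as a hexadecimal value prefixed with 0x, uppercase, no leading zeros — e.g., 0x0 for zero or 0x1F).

Byte[0]=69: 1-byte. pending=0, acc=0x0
Byte[1]=76: 1-byte. pending=0, acc=0x0
Byte[2]=F0: 4-byte lead. pending=3, acc=0x0
Byte[3]=AA: continuation. acc=(acc<<6)|0x2A=0x2A, pending=2

Answer: 2 0x2A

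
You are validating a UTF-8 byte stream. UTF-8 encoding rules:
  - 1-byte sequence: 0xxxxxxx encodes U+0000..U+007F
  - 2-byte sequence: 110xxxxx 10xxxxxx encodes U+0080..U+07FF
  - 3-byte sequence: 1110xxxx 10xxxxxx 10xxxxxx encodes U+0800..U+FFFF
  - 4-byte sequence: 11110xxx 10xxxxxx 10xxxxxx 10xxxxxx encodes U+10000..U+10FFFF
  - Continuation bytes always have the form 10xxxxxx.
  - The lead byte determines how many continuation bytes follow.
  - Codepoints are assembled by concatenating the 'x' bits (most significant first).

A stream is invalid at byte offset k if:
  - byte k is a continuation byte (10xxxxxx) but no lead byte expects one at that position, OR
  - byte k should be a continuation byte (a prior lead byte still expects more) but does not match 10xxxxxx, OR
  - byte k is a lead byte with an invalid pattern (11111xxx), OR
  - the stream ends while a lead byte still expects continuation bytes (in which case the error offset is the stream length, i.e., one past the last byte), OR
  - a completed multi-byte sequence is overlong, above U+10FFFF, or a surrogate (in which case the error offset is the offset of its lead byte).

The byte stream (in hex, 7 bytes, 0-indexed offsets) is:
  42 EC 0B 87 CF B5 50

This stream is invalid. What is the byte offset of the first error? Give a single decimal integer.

Answer: 2

Derivation:
Byte[0]=42: 1-byte ASCII. cp=U+0042
Byte[1]=EC: 3-byte lead, need 2 cont bytes. acc=0xC
Byte[2]=0B: expected 10xxxxxx continuation. INVALID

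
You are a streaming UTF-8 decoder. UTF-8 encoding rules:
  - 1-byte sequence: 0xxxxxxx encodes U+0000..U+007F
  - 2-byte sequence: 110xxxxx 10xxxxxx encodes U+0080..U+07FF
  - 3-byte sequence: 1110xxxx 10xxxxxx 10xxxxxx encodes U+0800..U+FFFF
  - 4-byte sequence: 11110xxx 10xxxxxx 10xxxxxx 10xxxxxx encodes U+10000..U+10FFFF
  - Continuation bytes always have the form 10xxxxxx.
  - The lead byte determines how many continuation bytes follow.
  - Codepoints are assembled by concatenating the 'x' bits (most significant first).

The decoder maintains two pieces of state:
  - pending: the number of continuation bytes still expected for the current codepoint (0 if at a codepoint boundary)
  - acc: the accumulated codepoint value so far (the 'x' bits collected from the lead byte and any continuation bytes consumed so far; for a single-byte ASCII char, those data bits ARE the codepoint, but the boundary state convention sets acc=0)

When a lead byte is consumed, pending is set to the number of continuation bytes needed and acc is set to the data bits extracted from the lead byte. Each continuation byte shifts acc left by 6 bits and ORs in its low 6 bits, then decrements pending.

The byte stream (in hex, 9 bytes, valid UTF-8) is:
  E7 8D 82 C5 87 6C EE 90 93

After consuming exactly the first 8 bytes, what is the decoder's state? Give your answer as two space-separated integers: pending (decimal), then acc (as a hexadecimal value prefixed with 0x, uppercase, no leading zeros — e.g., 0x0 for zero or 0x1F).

Byte[0]=E7: 3-byte lead. pending=2, acc=0x7
Byte[1]=8D: continuation. acc=(acc<<6)|0x0D=0x1CD, pending=1
Byte[2]=82: continuation. acc=(acc<<6)|0x02=0x7342, pending=0
Byte[3]=C5: 2-byte lead. pending=1, acc=0x5
Byte[4]=87: continuation. acc=(acc<<6)|0x07=0x147, pending=0
Byte[5]=6C: 1-byte. pending=0, acc=0x0
Byte[6]=EE: 3-byte lead. pending=2, acc=0xE
Byte[7]=90: continuation. acc=(acc<<6)|0x10=0x390, pending=1

Answer: 1 0x390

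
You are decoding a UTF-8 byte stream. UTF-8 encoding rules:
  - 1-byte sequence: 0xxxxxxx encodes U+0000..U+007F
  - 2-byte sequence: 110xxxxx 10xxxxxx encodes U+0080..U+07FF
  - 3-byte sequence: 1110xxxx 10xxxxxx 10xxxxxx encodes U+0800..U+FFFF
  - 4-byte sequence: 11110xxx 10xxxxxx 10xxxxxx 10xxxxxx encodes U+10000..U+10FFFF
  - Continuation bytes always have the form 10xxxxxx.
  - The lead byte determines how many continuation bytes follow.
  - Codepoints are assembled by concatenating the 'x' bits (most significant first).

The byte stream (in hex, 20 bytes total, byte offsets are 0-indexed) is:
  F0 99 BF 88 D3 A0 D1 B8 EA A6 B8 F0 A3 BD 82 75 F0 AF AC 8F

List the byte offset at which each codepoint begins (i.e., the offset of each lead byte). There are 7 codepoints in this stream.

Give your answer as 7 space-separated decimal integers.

Byte[0]=F0: 4-byte lead, need 3 cont bytes. acc=0x0
Byte[1]=99: continuation. acc=(acc<<6)|0x19=0x19
Byte[2]=BF: continuation. acc=(acc<<6)|0x3F=0x67F
Byte[3]=88: continuation. acc=(acc<<6)|0x08=0x19FC8
Completed: cp=U+19FC8 (starts at byte 0)
Byte[4]=D3: 2-byte lead, need 1 cont bytes. acc=0x13
Byte[5]=A0: continuation. acc=(acc<<6)|0x20=0x4E0
Completed: cp=U+04E0 (starts at byte 4)
Byte[6]=D1: 2-byte lead, need 1 cont bytes. acc=0x11
Byte[7]=B8: continuation. acc=(acc<<6)|0x38=0x478
Completed: cp=U+0478 (starts at byte 6)
Byte[8]=EA: 3-byte lead, need 2 cont bytes. acc=0xA
Byte[9]=A6: continuation. acc=(acc<<6)|0x26=0x2A6
Byte[10]=B8: continuation. acc=(acc<<6)|0x38=0xA9B8
Completed: cp=U+A9B8 (starts at byte 8)
Byte[11]=F0: 4-byte lead, need 3 cont bytes. acc=0x0
Byte[12]=A3: continuation. acc=(acc<<6)|0x23=0x23
Byte[13]=BD: continuation. acc=(acc<<6)|0x3D=0x8FD
Byte[14]=82: continuation. acc=(acc<<6)|0x02=0x23F42
Completed: cp=U+23F42 (starts at byte 11)
Byte[15]=75: 1-byte ASCII. cp=U+0075
Byte[16]=F0: 4-byte lead, need 3 cont bytes. acc=0x0
Byte[17]=AF: continuation. acc=(acc<<6)|0x2F=0x2F
Byte[18]=AC: continuation. acc=(acc<<6)|0x2C=0xBEC
Byte[19]=8F: continuation. acc=(acc<<6)|0x0F=0x2FB0F
Completed: cp=U+2FB0F (starts at byte 16)

Answer: 0 4 6 8 11 15 16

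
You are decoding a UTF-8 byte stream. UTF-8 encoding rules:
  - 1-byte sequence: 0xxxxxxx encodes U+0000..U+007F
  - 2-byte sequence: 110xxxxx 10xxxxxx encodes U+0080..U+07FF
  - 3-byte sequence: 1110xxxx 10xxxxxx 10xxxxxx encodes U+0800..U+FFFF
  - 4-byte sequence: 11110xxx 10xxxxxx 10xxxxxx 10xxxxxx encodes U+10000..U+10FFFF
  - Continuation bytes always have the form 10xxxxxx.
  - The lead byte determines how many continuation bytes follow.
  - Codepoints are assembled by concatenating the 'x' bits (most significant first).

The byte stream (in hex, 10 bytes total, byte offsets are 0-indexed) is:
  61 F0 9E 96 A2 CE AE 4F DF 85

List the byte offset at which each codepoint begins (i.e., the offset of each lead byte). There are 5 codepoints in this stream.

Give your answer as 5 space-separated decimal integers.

Answer: 0 1 5 7 8

Derivation:
Byte[0]=61: 1-byte ASCII. cp=U+0061
Byte[1]=F0: 4-byte lead, need 3 cont bytes. acc=0x0
Byte[2]=9E: continuation. acc=(acc<<6)|0x1E=0x1E
Byte[3]=96: continuation. acc=(acc<<6)|0x16=0x796
Byte[4]=A2: continuation. acc=(acc<<6)|0x22=0x1E5A2
Completed: cp=U+1E5A2 (starts at byte 1)
Byte[5]=CE: 2-byte lead, need 1 cont bytes. acc=0xE
Byte[6]=AE: continuation. acc=(acc<<6)|0x2E=0x3AE
Completed: cp=U+03AE (starts at byte 5)
Byte[7]=4F: 1-byte ASCII. cp=U+004F
Byte[8]=DF: 2-byte lead, need 1 cont bytes. acc=0x1F
Byte[9]=85: continuation. acc=(acc<<6)|0x05=0x7C5
Completed: cp=U+07C5 (starts at byte 8)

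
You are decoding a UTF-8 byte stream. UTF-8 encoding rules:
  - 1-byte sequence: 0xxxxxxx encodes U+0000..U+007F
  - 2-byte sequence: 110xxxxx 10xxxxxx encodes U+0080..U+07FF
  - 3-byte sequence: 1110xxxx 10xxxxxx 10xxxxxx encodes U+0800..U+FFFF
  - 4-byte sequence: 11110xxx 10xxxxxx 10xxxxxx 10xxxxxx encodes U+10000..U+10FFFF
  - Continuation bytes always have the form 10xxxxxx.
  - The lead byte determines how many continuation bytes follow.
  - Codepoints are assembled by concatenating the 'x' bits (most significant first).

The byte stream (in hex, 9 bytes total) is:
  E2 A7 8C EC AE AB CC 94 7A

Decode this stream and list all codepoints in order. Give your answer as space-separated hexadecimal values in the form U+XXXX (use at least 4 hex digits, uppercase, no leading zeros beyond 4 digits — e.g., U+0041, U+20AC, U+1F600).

Byte[0]=E2: 3-byte lead, need 2 cont bytes. acc=0x2
Byte[1]=A7: continuation. acc=(acc<<6)|0x27=0xA7
Byte[2]=8C: continuation. acc=(acc<<6)|0x0C=0x29CC
Completed: cp=U+29CC (starts at byte 0)
Byte[3]=EC: 3-byte lead, need 2 cont bytes. acc=0xC
Byte[4]=AE: continuation. acc=(acc<<6)|0x2E=0x32E
Byte[5]=AB: continuation. acc=(acc<<6)|0x2B=0xCBAB
Completed: cp=U+CBAB (starts at byte 3)
Byte[6]=CC: 2-byte lead, need 1 cont bytes. acc=0xC
Byte[7]=94: continuation. acc=(acc<<6)|0x14=0x314
Completed: cp=U+0314 (starts at byte 6)
Byte[8]=7A: 1-byte ASCII. cp=U+007A

Answer: U+29CC U+CBAB U+0314 U+007A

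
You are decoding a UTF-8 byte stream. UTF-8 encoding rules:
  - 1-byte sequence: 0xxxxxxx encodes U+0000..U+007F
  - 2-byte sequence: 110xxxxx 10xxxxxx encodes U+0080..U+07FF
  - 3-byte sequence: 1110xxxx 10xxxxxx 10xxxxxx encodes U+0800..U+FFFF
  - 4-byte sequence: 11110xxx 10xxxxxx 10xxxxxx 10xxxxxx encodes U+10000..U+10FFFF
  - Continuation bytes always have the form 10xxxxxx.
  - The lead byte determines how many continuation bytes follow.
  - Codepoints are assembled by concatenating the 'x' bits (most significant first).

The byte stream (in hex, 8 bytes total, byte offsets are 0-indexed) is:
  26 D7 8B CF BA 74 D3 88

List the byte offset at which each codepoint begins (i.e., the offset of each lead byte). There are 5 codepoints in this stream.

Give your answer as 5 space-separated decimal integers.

Answer: 0 1 3 5 6

Derivation:
Byte[0]=26: 1-byte ASCII. cp=U+0026
Byte[1]=D7: 2-byte lead, need 1 cont bytes. acc=0x17
Byte[2]=8B: continuation. acc=(acc<<6)|0x0B=0x5CB
Completed: cp=U+05CB (starts at byte 1)
Byte[3]=CF: 2-byte lead, need 1 cont bytes. acc=0xF
Byte[4]=BA: continuation. acc=(acc<<6)|0x3A=0x3FA
Completed: cp=U+03FA (starts at byte 3)
Byte[5]=74: 1-byte ASCII. cp=U+0074
Byte[6]=D3: 2-byte lead, need 1 cont bytes. acc=0x13
Byte[7]=88: continuation. acc=(acc<<6)|0x08=0x4C8
Completed: cp=U+04C8 (starts at byte 6)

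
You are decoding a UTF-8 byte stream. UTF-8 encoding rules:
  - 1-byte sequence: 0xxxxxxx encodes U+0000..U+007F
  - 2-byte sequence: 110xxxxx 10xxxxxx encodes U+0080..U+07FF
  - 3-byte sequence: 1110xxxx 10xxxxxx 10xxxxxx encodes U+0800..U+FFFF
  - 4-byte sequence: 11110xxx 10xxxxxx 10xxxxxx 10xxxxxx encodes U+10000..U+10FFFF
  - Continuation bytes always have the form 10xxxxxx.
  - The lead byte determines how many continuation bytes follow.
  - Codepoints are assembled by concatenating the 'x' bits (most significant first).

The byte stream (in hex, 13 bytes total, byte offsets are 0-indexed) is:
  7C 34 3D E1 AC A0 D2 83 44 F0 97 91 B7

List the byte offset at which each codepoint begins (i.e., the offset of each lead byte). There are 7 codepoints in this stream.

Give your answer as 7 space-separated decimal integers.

Byte[0]=7C: 1-byte ASCII. cp=U+007C
Byte[1]=34: 1-byte ASCII. cp=U+0034
Byte[2]=3D: 1-byte ASCII. cp=U+003D
Byte[3]=E1: 3-byte lead, need 2 cont bytes. acc=0x1
Byte[4]=AC: continuation. acc=(acc<<6)|0x2C=0x6C
Byte[5]=A0: continuation. acc=(acc<<6)|0x20=0x1B20
Completed: cp=U+1B20 (starts at byte 3)
Byte[6]=D2: 2-byte lead, need 1 cont bytes. acc=0x12
Byte[7]=83: continuation. acc=(acc<<6)|0x03=0x483
Completed: cp=U+0483 (starts at byte 6)
Byte[8]=44: 1-byte ASCII. cp=U+0044
Byte[9]=F0: 4-byte lead, need 3 cont bytes. acc=0x0
Byte[10]=97: continuation. acc=(acc<<6)|0x17=0x17
Byte[11]=91: continuation. acc=(acc<<6)|0x11=0x5D1
Byte[12]=B7: continuation. acc=(acc<<6)|0x37=0x17477
Completed: cp=U+17477 (starts at byte 9)

Answer: 0 1 2 3 6 8 9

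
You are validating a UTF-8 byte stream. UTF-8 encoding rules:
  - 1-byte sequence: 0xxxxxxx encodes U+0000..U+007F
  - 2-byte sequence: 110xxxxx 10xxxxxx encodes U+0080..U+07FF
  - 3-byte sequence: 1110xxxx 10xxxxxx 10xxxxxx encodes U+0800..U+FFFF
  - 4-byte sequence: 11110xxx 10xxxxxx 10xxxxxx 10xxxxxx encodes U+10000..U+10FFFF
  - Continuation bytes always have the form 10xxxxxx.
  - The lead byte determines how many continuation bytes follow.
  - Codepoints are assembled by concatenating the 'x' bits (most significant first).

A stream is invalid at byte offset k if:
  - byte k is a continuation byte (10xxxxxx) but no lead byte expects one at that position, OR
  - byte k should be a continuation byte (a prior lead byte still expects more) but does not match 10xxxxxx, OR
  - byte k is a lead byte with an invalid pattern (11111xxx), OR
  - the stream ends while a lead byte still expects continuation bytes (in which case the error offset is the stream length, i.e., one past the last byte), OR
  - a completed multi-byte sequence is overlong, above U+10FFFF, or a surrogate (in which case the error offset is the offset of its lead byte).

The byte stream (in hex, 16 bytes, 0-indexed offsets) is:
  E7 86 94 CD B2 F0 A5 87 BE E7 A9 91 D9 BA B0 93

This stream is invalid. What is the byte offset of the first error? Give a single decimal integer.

Answer: 14

Derivation:
Byte[0]=E7: 3-byte lead, need 2 cont bytes. acc=0x7
Byte[1]=86: continuation. acc=(acc<<6)|0x06=0x1C6
Byte[2]=94: continuation. acc=(acc<<6)|0x14=0x7194
Completed: cp=U+7194 (starts at byte 0)
Byte[3]=CD: 2-byte lead, need 1 cont bytes. acc=0xD
Byte[4]=B2: continuation. acc=(acc<<6)|0x32=0x372
Completed: cp=U+0372 (starts at byte 3)
Byte[5]=F0: 4-byte lead, need 3 cont bytes. acc=0x0
Byte[6]=A5: continuation. acc=(acc<<6)|0x25=0x25
Byte[7]=87: continuation. acc=(acc<<6)|0x07=0x947
Byte[8]=BE: continuation. acc=(acc<<6)|0x3E=0x251FE
Completed: cp=U+251FE (starts at byte 5)
Byte[9]=E7: 3-byte lead, need 2 cont bytes. acc=0x7
Byte[10]=A9: continuation. acc=(acc<<6)|0x29=0x1E9
Byte[11]=91: continuation. acc=(acc<<6)|0x11=0x7A51
Completed: cp=U+7A51 (starts at byte 9)
Byte[12]=D9: 2-byte lead, need 1 cont bytes. acc=0x19
Byte[13]=BA: continuation. acc=(acc<<6)|0x3A=0x67A
Completed: cp=U+067A (starts at byte 12)
Byte[14]=B0: INVALID lead byte (not 0xxx/110x/1110/11110)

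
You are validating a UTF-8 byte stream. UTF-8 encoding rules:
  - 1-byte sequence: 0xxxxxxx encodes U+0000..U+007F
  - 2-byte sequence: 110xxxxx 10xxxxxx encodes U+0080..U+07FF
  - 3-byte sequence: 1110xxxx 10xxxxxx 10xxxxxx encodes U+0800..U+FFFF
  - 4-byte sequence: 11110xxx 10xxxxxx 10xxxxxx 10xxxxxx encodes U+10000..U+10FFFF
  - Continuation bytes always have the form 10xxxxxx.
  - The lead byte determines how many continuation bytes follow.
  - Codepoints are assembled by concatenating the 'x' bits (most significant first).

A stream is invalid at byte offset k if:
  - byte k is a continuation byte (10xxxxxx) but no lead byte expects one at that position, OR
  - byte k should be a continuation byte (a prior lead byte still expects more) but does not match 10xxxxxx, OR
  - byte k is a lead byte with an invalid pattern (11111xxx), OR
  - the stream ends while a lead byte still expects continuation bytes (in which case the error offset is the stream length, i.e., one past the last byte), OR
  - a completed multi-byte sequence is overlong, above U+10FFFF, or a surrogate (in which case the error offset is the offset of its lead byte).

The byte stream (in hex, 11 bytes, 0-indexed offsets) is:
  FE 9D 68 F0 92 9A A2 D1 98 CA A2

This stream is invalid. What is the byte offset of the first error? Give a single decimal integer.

Answer: 0

Derivation:
Byte[0]=FE: INVALID lead byte (not 0xxx/110x/1110/11110)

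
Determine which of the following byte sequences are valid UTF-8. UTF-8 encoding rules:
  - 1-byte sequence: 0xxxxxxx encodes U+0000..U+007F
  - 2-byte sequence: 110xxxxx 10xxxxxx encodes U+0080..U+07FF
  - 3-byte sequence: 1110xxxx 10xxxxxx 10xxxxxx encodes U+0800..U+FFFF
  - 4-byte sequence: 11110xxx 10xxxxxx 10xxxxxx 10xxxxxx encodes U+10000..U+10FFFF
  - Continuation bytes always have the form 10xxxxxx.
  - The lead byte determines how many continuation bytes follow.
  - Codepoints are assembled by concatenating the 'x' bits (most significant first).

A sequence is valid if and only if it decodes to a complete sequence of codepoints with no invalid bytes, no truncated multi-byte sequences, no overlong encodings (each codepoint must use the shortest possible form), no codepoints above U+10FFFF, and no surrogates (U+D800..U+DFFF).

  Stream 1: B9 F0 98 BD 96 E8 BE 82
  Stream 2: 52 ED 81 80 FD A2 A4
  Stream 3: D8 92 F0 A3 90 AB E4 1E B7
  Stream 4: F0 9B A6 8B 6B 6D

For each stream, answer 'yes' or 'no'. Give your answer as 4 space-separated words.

Stream 1: error at byte offset 0. INVALID
Stream 2: error at byte offset 4. INVALID
Stream 3: error at byte offset 7. INVALID
Stream 4: decodes cleanly. VALID

Answer: no no no yes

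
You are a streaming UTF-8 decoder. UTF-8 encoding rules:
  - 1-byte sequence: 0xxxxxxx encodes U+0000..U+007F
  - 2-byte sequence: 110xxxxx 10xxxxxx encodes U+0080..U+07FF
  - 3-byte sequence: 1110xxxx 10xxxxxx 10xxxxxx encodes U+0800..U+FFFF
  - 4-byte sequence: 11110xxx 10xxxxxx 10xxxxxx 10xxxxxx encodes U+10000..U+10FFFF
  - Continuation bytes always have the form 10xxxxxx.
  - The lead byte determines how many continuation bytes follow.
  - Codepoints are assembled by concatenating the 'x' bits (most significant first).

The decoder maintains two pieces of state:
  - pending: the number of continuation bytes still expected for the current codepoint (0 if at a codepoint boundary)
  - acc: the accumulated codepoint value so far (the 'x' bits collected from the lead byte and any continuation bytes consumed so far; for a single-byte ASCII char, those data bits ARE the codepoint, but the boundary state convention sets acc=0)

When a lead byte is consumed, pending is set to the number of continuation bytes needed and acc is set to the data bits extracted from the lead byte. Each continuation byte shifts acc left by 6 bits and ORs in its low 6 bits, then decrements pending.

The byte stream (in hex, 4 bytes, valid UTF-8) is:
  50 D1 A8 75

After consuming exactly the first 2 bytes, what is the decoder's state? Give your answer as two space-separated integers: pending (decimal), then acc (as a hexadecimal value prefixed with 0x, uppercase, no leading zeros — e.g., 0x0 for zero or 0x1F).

Byte[0]=50: 1-byte. pending=0, acc=0x0
Byte[1]=D1: 2-byte lead. pending=1, acc=0x11

Answer: 1 0x11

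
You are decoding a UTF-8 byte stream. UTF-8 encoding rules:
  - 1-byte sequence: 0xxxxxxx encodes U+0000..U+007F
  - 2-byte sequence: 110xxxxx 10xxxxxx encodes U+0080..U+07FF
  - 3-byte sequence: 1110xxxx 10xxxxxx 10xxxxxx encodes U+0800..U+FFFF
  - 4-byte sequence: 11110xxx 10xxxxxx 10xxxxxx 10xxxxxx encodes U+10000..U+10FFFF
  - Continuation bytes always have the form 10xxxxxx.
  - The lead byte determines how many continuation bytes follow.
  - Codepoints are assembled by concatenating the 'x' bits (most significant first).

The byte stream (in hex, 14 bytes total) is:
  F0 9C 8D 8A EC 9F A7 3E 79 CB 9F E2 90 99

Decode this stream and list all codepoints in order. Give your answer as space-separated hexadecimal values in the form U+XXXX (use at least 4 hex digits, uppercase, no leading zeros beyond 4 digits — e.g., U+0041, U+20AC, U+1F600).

Answer: U+1C34A U+C7E7 U+003E U+0079 U+02DF U+2419

Derivation:
Byte[0]=F0: 4-byte lead, need 3 cont bytes. acc=0x0
Byte[1]=9C: continuation. acc=(acc<<6)|0x1C=0x1C
Byte[2]=8D: continuation. acc=(acc<<6)|0x0D=0x70D
Byte[3]=8A: continuation. acc=(acc<<6)|0x0A=0x1C34A
Completed: cp=U+1C34A (starts at byte 0)
Byte[4]=EC: 3-byte lead, need 2 cont bytes. acc=0xC
Byte[5]=9F: continuation. acc=(acc<<6)|0x1F=0x31F
Byte[6]=A7: continuation. acc=(acc<<6)|0x27=0xC7E7
Completed: cp=U+C7E7 (starts at byte 4)
Byte[7]=3E: 1-byte ASCII. cp=U+003E
Byte[8]=79: 1-byte ASCII. cp=U+0079
Byte[9]=CB: 2-byte lead, need 1 cont bytes. acc=0xB
Byte[10]=9F: continuation. acc=(acc<<6)|0x1F=0x2DF
Completed: cp=U+02DF (starts at byte 9)
Byte[11]=E2: 3-byte lead, need 2 cont bytes. acc=0x2
Byte[12]=90: continuation. acc=(acc<<6)|0x10=0x90
Byte[13]=99: continuation. acc=(acc<<6)|0x19=0x2419
Completed: cp=U+2419 (starts at byte 11)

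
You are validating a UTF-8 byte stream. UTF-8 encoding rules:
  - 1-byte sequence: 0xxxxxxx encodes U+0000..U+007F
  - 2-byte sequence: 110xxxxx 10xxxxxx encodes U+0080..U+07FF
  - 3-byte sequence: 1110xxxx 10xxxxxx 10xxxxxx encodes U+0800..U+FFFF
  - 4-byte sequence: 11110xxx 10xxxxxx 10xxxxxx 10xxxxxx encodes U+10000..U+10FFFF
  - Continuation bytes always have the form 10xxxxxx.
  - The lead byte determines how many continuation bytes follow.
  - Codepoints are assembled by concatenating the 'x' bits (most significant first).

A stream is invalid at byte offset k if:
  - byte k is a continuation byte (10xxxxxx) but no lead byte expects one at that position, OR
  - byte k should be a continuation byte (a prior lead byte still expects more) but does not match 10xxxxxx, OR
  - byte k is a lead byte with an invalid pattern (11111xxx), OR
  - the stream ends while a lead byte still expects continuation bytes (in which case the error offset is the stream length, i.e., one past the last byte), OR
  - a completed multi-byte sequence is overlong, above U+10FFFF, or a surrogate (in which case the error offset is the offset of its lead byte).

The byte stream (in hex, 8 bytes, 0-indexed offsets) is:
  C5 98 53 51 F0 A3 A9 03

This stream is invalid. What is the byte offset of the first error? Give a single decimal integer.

Answer: 7

Derivation:
Byte[0]=C5: 2-byte lead, need 1 cont bytes. acc=0x5
Byte[1]=98: continuation. acc=(acc<<6)|0x18=0x158
Completed: cp=U+0158 (starts at byte 0)
Byte[2]=53: 1-byte ASCII. cp=U+0053
Byte[3]=51: 1-byte ASCII. cp=U+0051
Byte[4]=F0: 4-byte lead, need 3 cont bytes. acc=0x0
Byte[5]=A3: continuation. acc=(acc<<6)|0x23=0x23
Byte[6]=A9: continuation. acc=(acc<<6)|0x29=0x8E9
Byte[7]=03: expected 10xxxxxx continuation. INVALID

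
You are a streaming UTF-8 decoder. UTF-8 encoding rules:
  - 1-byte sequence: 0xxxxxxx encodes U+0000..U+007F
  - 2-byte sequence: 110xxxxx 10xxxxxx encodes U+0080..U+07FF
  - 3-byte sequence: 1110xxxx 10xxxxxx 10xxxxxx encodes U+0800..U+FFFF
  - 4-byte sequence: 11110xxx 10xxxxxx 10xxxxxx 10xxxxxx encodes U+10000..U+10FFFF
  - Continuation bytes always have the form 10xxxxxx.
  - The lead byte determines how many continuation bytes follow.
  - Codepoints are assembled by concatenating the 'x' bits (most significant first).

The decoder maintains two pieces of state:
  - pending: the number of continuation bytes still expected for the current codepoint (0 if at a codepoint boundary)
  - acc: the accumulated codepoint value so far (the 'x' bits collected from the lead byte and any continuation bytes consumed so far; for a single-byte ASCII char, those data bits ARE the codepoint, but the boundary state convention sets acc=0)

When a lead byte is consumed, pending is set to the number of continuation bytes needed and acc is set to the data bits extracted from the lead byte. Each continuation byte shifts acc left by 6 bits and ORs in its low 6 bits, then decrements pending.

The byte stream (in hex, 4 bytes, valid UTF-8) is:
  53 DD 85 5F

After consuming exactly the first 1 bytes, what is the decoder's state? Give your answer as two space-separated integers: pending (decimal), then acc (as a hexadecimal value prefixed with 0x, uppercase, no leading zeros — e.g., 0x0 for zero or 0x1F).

Answer: 0 0x0

Derivation:
Byte[0]=53: 1-byte. pending=0, acc=0x0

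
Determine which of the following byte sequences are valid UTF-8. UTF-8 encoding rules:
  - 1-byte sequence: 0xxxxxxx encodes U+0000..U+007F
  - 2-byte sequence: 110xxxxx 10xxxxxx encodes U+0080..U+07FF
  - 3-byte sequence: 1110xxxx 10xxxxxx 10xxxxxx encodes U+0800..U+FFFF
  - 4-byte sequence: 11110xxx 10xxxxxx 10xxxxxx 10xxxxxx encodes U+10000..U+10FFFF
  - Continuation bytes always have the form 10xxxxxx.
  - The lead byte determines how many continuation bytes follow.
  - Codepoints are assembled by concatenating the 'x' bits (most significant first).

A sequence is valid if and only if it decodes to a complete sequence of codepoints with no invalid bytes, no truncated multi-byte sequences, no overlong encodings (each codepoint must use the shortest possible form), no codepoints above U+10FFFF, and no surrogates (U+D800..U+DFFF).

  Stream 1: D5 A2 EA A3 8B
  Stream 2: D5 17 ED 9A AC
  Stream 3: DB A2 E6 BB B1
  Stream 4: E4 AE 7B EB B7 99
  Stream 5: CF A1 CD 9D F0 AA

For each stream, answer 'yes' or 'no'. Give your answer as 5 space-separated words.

Answer: yes no yes no no

Derivation:
Stream 1: decodes cleanly. VALID
Stream 2: error at byte offset 1. INVALID
Stream 3: decodes cleanly. VALID
Stream 4: error at byte offset 2. INVALID
Stream 5: error at byte offset 6. INVALID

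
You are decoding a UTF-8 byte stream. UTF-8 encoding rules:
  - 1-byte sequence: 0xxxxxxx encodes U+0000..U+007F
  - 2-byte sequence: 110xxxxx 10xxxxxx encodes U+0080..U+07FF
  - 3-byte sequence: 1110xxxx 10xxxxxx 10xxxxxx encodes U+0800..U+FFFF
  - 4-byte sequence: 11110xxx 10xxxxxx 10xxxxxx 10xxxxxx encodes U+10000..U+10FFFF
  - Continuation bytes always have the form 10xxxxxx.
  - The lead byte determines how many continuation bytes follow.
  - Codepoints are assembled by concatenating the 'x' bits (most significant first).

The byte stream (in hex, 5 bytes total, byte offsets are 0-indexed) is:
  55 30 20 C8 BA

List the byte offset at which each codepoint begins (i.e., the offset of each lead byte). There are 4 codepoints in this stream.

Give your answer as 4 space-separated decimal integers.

Byte[0]=55: 1-byte ASCII. cp=U+0055
Byte[1]=30: 1-byte ASCII. cp=U+0030
Byte[2]=20: 1-byte ASCII. cp=U+0020
Byte[3]=C8: 2-byte lead, need 1 cont bytes. acc=0x8
Byte[4]=BA: continuation. acc=(acc<<6)|0x3A=0x23A
Completed: cp=U+023A (starts at byte 3)

Answer: 0 1 2 3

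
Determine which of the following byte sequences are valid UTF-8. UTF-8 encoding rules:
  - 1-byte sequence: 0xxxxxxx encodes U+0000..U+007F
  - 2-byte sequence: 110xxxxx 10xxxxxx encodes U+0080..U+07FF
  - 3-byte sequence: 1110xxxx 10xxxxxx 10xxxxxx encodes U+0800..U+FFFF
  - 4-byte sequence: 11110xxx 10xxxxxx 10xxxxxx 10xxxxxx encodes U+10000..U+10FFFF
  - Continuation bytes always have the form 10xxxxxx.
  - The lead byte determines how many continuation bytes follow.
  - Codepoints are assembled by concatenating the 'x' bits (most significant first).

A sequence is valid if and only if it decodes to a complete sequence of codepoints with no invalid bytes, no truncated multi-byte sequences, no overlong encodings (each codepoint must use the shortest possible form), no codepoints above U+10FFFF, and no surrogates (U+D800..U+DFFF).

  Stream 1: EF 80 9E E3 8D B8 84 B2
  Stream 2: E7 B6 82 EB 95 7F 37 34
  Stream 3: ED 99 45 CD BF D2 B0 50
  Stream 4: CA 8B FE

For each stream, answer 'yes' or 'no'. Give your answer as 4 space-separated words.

Stream 1: error at byte offset 6. INVALID
Stream 2: error at byte offset 5. INVALID
Stream 3: error at byte offset 2. INVALID
Stream 4: error at byte offset 2. INVALID

Answer: no no no no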